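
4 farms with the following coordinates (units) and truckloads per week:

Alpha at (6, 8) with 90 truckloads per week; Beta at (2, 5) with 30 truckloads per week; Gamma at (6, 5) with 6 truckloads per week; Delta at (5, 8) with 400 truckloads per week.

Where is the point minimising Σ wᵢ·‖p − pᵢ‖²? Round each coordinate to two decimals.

(5.01, 7.79)

The minimiser of Σwᵢ‖p−pᵢ‖² is the weighted centroid p* = (Σwᵢpᵢ)/(Σwᵢ).
Σwᵢ = 526.
Σwᵢxᵢ = 90·6 + 30·2 + 6·6 + 400·5 = 2636.
Σwᵢyᵢ = 90·8 + 30·5 + 6·5 + 400·8 = 4100.
x* = 2636/526 = 5.01, y* = 4100/526 = 7.79.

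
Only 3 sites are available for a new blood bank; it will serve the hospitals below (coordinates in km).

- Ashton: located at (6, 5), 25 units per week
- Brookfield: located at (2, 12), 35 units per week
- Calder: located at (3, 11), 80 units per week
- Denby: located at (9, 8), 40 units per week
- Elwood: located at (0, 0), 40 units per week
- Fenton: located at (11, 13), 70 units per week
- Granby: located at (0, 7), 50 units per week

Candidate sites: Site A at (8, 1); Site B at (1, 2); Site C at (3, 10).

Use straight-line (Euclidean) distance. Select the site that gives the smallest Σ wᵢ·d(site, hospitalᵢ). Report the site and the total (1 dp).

Total weighted distance at each candidate:
  Site A (8, 1): total = 3416.0
  Site B (1, 2): total = 3020.1
  Site C (3, 10): total = 1784.8
Minimum is at Site C with total 1784.8 km.

Site C, total 1784.8 km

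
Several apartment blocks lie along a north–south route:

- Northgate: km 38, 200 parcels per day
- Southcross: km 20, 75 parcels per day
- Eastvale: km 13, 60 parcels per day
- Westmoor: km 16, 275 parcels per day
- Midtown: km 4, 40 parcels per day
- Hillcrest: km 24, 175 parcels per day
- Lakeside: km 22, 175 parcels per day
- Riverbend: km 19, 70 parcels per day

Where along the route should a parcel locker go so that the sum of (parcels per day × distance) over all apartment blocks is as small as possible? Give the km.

x = 22

For a sum of weighted absolute distances on a line, the optimum is the weighted median (not the mean). Total weight W = 1070; half-weight = 535.
Sort by position and accumulate weight:
  km 4 (Midtown, w=40) → cum 40
  km 13 (Eastvale, w=60) → cum 100
  km 16 (Westmoor, w=275) → cum 375
  km 19 (Riverbend, w=70) → cum 445
  km 20 (Southcross, w=75) → cum 520
  km 22 (Lakeside, w=175) → cum 695  ≥ 535 → median here
  km 24 (Hillcrest, w=175) → cum 870
  km 38 (Northgate, w=200) → cum 1070
Optimal location: km 22.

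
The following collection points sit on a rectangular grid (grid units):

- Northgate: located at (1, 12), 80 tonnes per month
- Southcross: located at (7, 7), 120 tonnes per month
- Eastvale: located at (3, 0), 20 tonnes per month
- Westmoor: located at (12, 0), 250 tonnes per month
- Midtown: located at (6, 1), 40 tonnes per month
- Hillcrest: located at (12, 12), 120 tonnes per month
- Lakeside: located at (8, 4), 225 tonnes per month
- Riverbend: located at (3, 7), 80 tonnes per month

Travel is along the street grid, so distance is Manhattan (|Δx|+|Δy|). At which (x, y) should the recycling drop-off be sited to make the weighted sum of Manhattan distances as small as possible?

(8, 4)

Manhattan distance separates: Σwᵢ(|x−xᵢ|+|y−yᵢ|) = Σwᵢ|x−xᵢ| + Σwᵢ|y−yᵢ|, so x and y are optimised independently as 1-D weighted medians.
Total weight W = 935; half = 467.5.
x-coordinate, sorted with cumulative weight:
  x=1 (Northgate, w=80) cum 80
  x=3 (Eastvale, w=20) cum 100
  x=3 (Riverbend, w=80) cum 180
  x=6 (Midtown, w=40) cum 220
  x=7 (Southcross, w=120) cum 340
  x=8 (Lakeside, w=225) cum 565  ← median
  x=12 (Westmoor, w=250) cum 815
  x=12 (Hillcrest, w=120) cum 935
⇒ x* = 8
y-coordinate, sorted with cumulative weight:
  y=0 (Eastvale, w=20) cum 20
  y=0 (Westmoor, w=250) cum 270
  y=1 (Midtown, w=40) cum 310
  y=4 (Lakeside, w=225) cum 535  ← median
  y=7 (Southcross, w=120) cum 655
  y=7 (Riverbend, w=80) cum 735
  y=12 (Northgate, w=80) cum 815
  y=12 (Hillcrest, w=120) cum 935
⇒ y* = 4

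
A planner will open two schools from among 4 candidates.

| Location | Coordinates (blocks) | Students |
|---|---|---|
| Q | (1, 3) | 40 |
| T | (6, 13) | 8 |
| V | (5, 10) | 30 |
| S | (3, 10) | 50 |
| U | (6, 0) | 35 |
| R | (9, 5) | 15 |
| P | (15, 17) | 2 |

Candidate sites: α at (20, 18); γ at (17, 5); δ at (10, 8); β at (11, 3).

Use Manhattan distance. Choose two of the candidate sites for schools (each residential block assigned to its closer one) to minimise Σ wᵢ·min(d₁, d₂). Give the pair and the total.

Evaluate every pair (each demand assigned to the nearer of the two):
  {δ, β}: total = 1500
  {α, δ}: total = 1784
  {γ, δ}: total = 1800
  {α, β}: total = 2012
  {γ, β}: total = 2028
  {α, γ}: total = 3024
Best pair: {δ, β} with total 1500.

{δ, β}, total 1500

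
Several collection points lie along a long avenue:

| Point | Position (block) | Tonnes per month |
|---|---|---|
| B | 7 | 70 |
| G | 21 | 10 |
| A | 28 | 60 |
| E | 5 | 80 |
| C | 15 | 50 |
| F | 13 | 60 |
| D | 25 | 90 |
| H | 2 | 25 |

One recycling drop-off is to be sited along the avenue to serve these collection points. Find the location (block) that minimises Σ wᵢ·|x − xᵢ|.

For a sum of weighted absolute distances on a line, the optimum is the weighted median (not the mean). Total weight W = 445; half-weight = 222.5.
Sort by position and accumulate weight:
  block 2 (H, w=25) → cum 25
  block 5 (E, w=80) → cum 105
  block 7 (B, w=70) → cum 175
  block 13 (F, w=60) → cum 235  ≥ 222.5 → median here
  block 15 (C, w=50) → cum 285
  block 21 (G, w=10) → cum 295
  block 25 (D, w=90) → cum 385
  block 28 (A, w=60) → cum 445
Optimal location: block 13.

x = 13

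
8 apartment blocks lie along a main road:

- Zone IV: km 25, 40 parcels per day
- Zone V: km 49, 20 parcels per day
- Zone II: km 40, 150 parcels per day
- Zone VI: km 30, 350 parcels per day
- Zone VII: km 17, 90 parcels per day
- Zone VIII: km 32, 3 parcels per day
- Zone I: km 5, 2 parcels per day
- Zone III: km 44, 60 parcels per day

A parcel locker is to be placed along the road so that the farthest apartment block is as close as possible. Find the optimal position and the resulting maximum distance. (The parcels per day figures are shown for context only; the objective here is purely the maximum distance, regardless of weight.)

location 27, max distance 22

The 1-center on a line is the midpoint of the two extreme points: leftmost at 5, rightmost at 49.
Optimal location = (5 + 49)/2 = 27; maximum distance = (49 − 5)/2 = 22.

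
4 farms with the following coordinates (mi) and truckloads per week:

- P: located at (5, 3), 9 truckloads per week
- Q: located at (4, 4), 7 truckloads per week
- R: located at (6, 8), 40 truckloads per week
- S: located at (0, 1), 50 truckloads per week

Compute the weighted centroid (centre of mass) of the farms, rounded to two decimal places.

The minimiser of Σwᵢ‖p−pᵢ‖² is the weighted centroid p* = (Σwᵢpᵢ)/(Σwᵢ).
Σwᵢ = 106.
Σwᵢxᵢ = 9·5 + 7·4 + 40·6 + 50·0 = 313.
Σwᵢyᵢ = 9·3 + 7·4 + 40·8 + 50·1 = 425.
x* = 313/106 = 2.95, y* = 425/106 = 4.01.

(2.95, 4.01)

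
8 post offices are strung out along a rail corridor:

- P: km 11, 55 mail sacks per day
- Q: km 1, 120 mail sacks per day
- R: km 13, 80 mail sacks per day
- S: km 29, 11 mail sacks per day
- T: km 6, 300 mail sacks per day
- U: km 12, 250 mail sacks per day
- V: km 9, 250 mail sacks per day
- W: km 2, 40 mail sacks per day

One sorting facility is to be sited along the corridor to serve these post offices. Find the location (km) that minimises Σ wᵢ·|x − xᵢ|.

For a sum of weighted absolute distances on a line, the optimum is the weighted median (not the mean). Total weight W = 1106; half-weight = 553.
Sort by position and accumulate weight:
  km 1 (Q, w=120) → cum 120
  km 2 (W, w=40) → cum 160
  km 6 (T, w=300) → cum 460
  km 9 (V, w=250) → cum 710  ≥ 553 → median here
  km 11 (P, w=55) → cum 765
  km 12 (U, w=250) → cum 1015
  km 13 (R, w=80) → cum 1095
  km 29 (S, w=11) → cum 1106
Optimal location: km 9.

x = 9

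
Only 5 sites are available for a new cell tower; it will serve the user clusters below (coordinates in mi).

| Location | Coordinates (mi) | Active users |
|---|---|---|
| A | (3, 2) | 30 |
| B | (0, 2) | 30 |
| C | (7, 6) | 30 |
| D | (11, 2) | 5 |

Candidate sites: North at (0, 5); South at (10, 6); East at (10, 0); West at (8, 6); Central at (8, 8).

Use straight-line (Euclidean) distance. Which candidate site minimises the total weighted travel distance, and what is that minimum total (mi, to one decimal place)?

Total weighted distance at each candidate:
  North (0, 5): total = 486.4
  South (10, 6): total = 675.6
  East (10, 0): total = 736.8
  West (8, 6): total = 515.4
  Central (8, 8): total = 634.9
Minimum is at North with total 486.4 mi.

North, total 486.4 mi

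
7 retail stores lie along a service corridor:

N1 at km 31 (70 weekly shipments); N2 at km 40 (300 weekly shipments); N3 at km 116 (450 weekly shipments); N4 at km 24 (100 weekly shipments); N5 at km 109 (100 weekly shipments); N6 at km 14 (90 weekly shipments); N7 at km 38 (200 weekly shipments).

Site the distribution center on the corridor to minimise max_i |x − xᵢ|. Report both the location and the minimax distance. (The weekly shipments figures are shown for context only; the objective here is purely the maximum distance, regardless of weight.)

The 1-center on a line is the midpoint of the two extreme points: leftmost at 14, rightmost at 116.
Optimal location = (14 + 116)/2 = 65; maximum distance = (116 − 14)/2 = 51.

location 65, max distance 51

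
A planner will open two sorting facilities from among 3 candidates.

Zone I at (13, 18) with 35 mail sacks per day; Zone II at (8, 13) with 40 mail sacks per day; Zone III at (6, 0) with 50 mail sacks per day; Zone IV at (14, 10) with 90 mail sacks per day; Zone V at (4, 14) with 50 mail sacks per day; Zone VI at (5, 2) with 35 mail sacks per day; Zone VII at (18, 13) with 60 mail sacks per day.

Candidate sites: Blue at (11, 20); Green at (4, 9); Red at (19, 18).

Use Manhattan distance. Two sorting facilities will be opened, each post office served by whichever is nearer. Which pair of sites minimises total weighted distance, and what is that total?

Evaluate every pair (each demand assigned to the nearer of the two):
  {Green, Red}: total = 2960
  {Blue, Green}: total = 3370
  {Blue, Red}: total = 4810
Best pair: {Green, Red} with total 2960.

{Green, Red}, total 2960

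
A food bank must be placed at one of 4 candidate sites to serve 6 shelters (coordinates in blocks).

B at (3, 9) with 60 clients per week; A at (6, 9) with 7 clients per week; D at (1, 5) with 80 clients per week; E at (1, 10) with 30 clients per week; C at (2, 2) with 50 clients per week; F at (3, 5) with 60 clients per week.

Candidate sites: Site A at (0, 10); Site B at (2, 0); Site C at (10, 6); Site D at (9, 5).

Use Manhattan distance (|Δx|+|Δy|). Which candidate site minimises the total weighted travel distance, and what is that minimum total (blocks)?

Total weighted distance at each candidate:
  Site A (0, 10): total = 1779
  Site B (2, 0): total = 1961
  Site C (10, 6): total = 2919
  Site D (9, 5): total = 2539
Minimum is at Site A with total 1779 blocks.

Site A, total 1779 blocks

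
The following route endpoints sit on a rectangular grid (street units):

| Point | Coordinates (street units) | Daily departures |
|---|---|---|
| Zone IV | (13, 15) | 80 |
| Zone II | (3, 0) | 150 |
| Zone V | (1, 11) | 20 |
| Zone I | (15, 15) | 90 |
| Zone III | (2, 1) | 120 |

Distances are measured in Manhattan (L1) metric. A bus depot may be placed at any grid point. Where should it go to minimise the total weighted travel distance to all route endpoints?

(3, 1)

Manhattan distance separates: Σwᵢ(|x−xᵢ|+|y−yᵢ|) = Σwᵢ|x−xᵢ| + Σwᵢ|y−yᵢ|, so x and y are optimised independently as 1-D weighted medians.
Total weight W = 460; half = 230.
x-coordinate, sorted with cumulative weight:
  x=1 (Zone V, w=20) cum 20
  x=2 (Zone III, w=120) cum 140
  x=3 (Zone II, w=150) cum 290  ← median
  x=13 (Zone IV, w=80) cum 370
  x=15 (Zone I, w=90) cum 460
⇒ x* = 3
y-coordinate, sorted with cumulative weight:
  y=0 (Zone II, w=150) cum 150
  y=1 (Zone III, w=120) cum 270  ← median
  y=11 (Zone V, w=20) cum 290
  y=15 (Zone IV, w=80) cum 370
  y=15 (Zone I, w=90) cum 460
⇒ y* = 1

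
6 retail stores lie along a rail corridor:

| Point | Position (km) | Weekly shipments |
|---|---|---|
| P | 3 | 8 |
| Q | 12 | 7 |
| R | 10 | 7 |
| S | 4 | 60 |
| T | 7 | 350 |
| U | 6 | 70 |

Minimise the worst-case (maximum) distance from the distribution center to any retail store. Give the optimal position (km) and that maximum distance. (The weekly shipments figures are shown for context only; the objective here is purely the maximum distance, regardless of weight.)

The 1-center on a line is the midpoint of the two extreme points: leftmost at 3, rightmost at 12.
Optimal location = (3 + 12)/2 = 7.5; maximum distance = (12 − 3)/2 = 4.5.

location 7.5, max distance 4.5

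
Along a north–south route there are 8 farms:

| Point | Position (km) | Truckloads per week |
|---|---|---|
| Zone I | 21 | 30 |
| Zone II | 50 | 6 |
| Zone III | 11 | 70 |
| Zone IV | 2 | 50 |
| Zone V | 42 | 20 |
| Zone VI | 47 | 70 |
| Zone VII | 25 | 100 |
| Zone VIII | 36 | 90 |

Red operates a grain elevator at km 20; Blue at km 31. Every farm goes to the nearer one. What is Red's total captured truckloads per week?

The indifferent point is the midpoint (20+31)/2 = 25.5; farms left of it (closer to Red at 20) go to Red, those right go to Blue.
  Zone IV at 2 (w=50) → Red
  Zone III at 11 (w=70) → Red
  Zone I at 21 (w=30) → Red
  Zone VII at 25 (w=100) → Red
  Zone VIII at 36 (w=90) → Blue
  Zone V at 42 (w=20) → Blue
  Zone VI at 47 (w=70) → Blue
  Zone II at 50 (w=6) → Blue
Red captures 250; Blue captures 186.

250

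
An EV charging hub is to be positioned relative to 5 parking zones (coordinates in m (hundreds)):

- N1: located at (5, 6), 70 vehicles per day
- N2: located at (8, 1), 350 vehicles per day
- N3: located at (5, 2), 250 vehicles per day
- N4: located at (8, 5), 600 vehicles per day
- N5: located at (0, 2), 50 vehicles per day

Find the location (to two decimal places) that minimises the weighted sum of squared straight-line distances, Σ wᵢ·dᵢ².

(6.97, 3.31)

The minimiser of Σwᵢ‖p−pᵢ‖² is the weighted centroid p* = (Σwᵢpᵢ)/(Σwᵢ).
Σwᵢ = 1320.
Σwᵢxᵢ = 70·5 + 350·8 + 250·5 + 600·8 + 50·0 = 9200.
Σwᵢyᵢ = 70·6 + 350·1 + 250·2 + 600·5 + 50·2 = 4370.
x* = 9200/1320 = 6.97, y* = 4370/1320 = 3.31.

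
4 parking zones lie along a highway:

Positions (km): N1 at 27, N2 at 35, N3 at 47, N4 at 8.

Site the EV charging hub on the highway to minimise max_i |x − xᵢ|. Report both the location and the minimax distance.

The 1-center on a line is the midpoint of the two extreme points: leftmost at 8, rightmost at 47.
Optimal location = (8 + 47)/2 = 27.5; maximum distance = (47 − 8)/2 = 19.5.

location 27.5, max distance 19.5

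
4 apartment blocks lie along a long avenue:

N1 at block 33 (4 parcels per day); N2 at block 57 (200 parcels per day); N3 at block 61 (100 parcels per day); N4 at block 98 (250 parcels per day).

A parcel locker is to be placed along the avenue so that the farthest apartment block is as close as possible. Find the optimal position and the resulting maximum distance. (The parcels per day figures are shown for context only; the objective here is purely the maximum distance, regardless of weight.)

location 65.5, max distance 32.5

The 1-center on a line is the midpoint of the two extreme points: leftmost at 33, rightmost at 98.
Optimal location = (33 + 98)/2 = 65.5; maximum distance = (98 − 33)/2 = 32.5.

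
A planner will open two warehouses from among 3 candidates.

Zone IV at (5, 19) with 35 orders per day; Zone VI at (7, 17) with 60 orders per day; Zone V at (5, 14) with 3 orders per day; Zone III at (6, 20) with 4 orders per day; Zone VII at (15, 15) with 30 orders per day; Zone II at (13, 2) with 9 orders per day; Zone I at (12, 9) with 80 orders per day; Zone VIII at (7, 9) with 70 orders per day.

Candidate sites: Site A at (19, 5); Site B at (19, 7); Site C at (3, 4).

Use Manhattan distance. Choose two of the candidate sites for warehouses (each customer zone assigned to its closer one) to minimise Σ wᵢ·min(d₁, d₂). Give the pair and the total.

{Site B, Site C}, total 3536

Evaluate every pair (each demand assigned to the nearer of the two):
  {Site B, Site C}: total = 3536
  {Site A, Site C}: total = 3738
  {Site A, Site B}: total = 4538
Best pair: {Site B, Site C} with total 3536.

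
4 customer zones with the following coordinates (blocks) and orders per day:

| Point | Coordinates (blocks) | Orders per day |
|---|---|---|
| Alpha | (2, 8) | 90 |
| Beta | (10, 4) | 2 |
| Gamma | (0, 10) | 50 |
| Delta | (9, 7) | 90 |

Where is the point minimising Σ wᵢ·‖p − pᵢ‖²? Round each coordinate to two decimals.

(4.35, 8.01)

The minimiser of Σwᵢ‖p−pᵢ‖² is the weighted centroid p* = (Σwᵢpᵢ)/(Σwᵢ).
Σwᵢ = 232.
Σwᵢxᵢ = 90·2 + 2·10 + 50·0 + 90·9 = 1010.
Σwᵢyᵢ = 90·8 + 2·4 + 50·10 + 90·7 = 1858.
x* = 1010/232 = 4.35, y* = 1858/232 = 8.01.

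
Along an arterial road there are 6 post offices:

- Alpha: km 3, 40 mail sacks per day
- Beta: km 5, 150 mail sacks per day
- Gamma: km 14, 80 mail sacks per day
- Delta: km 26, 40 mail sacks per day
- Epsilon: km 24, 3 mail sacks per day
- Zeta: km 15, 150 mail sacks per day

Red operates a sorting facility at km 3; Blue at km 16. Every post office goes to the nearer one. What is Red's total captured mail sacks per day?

190

The indifferent point is the midpoint (3+16)/2 = 9.5; post offices left of it (closer to Red at 3) go to Red, those right go to Blue.
  Alpha at 3 (w=40) → Red
  Beta at 5 (w=150) → Red
  Gamma at 14 (w=80) → Blue
  Zeta at 15 (w=150) → Blue
  Epsilon at 24 (w=3) → Blue
  Delta at 26 (w=40) → Blue
Red captures 190; Blue captures 273.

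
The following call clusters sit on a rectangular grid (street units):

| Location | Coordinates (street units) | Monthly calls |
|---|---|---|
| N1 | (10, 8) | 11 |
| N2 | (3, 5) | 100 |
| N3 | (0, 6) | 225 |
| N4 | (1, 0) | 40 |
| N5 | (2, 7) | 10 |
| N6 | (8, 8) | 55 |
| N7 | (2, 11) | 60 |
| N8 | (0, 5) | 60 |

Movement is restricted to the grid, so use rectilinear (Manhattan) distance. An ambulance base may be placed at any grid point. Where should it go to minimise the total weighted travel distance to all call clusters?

(0, 6)

Manhattan distance separates: Σwᵢ(|x−xᵢ|+|y−yᵢ|) = Σwᵢ|x−xᵢ| + Σwᵢ|y−yᵢ|, so x and y are optimised independently as 1-D weighted medians.
Total weight W = 561; half = 280.5.
x-coordinate, sorted with cumulative weight:
  x=0 (N3, w=225) cum 225
  x=0 (N8, w=60) cum 285  ← median
  x=1 (N4, w=40) cum 325
  x=2 (N5, w=10) cum 335
  x=2 (N7, w=60) cum 395
  x=3 (N2, w=100) cum 495
  x=8 (N6, w=55) cum 550
  x=10 (N1, w=11) cum 561
⇒ x* = 0
y-coordinate, sorted with cumulative weight:
  y=0 (N4, w=40) cum 40
  y=5 (N2, w=100) cum 140
  y=5 (N8, w=60) cum 200
  y=6 (N3, w=225) cum 425  ← median
  y=7 (N5, w=10) cum 435
  y=8 (N1, w=11) cum 446
  y=8 (N6, w=55) cum 501
  y=11 (N7, w=60) cum 561
⇒ y* = 6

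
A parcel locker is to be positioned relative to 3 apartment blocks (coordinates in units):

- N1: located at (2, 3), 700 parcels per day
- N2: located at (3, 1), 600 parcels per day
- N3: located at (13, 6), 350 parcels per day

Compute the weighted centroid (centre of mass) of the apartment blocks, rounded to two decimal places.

The minimiser of Σwᵢ‖p−pᵢ‖² is the weighted centroid p* = (Σwᵢpᵢ)/(Σwᵢ).
Σwᵢ = 1650.
Σwᵢxᵢ = 700·2 + 600·3 + 350·13 = 7750.
Σwᵢyᵢ = 700·3 + 600·1 + 350·6 = 4800.
x* = 7750/1650 = 4.70, y* = 4800/1650 = 2.91.

(4.70, 2.91)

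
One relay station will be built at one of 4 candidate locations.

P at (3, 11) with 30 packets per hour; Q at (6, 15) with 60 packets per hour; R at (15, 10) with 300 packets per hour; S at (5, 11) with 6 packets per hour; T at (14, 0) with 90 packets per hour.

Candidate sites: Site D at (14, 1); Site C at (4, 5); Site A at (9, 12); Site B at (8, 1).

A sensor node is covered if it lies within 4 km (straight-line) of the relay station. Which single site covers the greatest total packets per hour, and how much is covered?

Site D, covering 90

Coverage radius r = 4 km; a point is covered iff (Δx)²+(Δy)² ≤ 4² = 16.
  Site D (14, 1): covers {T} → 90
  Site C (4, 5): covers {none} → 0
  Site A (9, 12): covers {none} → 0
  Site B (8, 1): covers {none} → 0
Maximum coverage at Site D: 90 packets per hour.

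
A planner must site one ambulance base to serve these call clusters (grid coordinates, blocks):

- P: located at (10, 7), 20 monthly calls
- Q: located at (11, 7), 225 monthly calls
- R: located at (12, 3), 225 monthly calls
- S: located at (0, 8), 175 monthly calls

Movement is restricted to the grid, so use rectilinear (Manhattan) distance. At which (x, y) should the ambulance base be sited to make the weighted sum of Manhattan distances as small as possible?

(11, 7)

Manhattan distance separates: Σwᵢ(|x−xᵢ|+|y−yᵢ|) = Σwᵢ|x−xᵢ| + Σwᵢ|y−yᵢ|, so x and y are optimised independently as 1-D weighted medians.
Total weight W = 645; half = 322.5.
x-coordinate, sorted with cumulative weight:
  x=0 (S, w=175) cum 175
  x=10 (P, w=20) cum 195
  x=11 (Q, w=225) cum 420  ← median
  x=12 (R, w=225) cum 645
⇒ x* = 11
y-coordinate, sorted with cumulative weight:
  y=3 (R, w=225) cum 225
  y=7 (P, w=20) cum 245
  y=7 (Q, w=225) cum 470  ← median
  y=8 (S, w=175) cum 645
⇒ y* = 7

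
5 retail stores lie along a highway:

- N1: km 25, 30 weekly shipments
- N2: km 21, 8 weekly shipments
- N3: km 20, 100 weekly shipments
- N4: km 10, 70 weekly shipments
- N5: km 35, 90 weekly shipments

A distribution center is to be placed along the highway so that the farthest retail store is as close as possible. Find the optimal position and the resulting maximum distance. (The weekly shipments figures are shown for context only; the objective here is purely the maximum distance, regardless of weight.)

location 22.5, max distance 12.5

The 1-center on a line is the midpoint of the two extreme points: leftmost at 10, rightmost at 35.
Optimal location = (10 + 35)/2 = 22.5; maximum distance = (35 − 10)/2 = 12.5.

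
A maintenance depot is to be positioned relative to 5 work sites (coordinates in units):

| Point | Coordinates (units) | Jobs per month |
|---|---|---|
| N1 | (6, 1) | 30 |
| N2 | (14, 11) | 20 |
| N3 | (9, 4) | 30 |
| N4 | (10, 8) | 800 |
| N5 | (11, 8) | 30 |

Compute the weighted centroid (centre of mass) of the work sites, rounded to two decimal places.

The minimiser of Σwᵢ‖p−pᵢ‖² is the weighted centroid p* = (Σwᵢpᵢ)/(Σwᵢ).
Σwᵢ = 910.
Σwᵢxᵢ = 30·6 + 20·14 + 30·9 + 800·10 + 30·11 = 9060.
Σwᵢyᵢ = 30·1 + 20·11 + 30·4 + 800·8 + 30·8 = 7010.
x* = 9060/910 = 9.96, y* = 7010/910 = 7.70.

(9.96, 7.70)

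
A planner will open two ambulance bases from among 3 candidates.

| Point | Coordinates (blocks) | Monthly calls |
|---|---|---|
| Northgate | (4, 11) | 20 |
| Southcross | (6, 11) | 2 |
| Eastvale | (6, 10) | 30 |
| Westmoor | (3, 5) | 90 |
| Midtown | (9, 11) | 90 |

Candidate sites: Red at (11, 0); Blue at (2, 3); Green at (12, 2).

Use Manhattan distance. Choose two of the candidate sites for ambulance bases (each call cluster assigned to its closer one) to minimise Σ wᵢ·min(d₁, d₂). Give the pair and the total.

Evaluate every pair (each demand assigned to the nearer of the two):
  {Blue, Green}: total = 1904
  {Red, Blue}: total = 1994
  {Red, Green}: total = 2950
Best pair: {Blue, Green} with total 1904.

{Blue, Green}, total 1904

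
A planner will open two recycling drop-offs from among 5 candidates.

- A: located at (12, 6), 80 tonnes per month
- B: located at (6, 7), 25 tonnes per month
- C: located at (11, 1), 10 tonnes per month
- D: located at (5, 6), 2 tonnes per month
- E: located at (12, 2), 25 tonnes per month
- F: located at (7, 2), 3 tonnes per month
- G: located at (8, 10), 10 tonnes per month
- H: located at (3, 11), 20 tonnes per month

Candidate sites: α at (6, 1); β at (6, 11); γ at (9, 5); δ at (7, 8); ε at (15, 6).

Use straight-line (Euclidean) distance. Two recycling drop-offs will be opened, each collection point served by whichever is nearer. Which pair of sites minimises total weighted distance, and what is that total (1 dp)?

Evaluate every pair (each demand assigned to the nearer of the two):
  {γ, δ}: total = 578.0
  {β, γ}: total = 595.3
  {δ, ε}: total = 610.4
  {β, ε}: total = 648.4
  {γ, ε}: total = 720.7
  {α, γ}: total = 727.1
  {α, δ}: total = 800.5
  {β, δ}: total = 848.1
  {α, ε}: total = 868.9
  {α, β}: total = 1023.7
Best pair: {γ, δ} with total 578.0.

{γ, δ}, total 578.0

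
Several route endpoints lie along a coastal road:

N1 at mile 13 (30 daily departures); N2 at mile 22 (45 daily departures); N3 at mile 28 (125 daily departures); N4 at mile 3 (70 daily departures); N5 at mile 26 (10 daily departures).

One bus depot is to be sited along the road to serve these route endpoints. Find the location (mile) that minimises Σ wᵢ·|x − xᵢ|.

For a sum of weighted absolute distances on a line, the optimum is the weighted median (not the mean). Total weight W = 280; half-weight = 140.
Sort by position and accumulate weight:
  mile 3 (N4, w=70) → cum 70
  mile 13 (N1, w=30) → cum 100
  mile 22 (N2, w=45) → cum 145  ≥ 140 → median here
  mile 26 (N5, w=10) → cum 155
  mile 28 (N3, w=125) → cum 280
Optimal location: mile 22.

x = 22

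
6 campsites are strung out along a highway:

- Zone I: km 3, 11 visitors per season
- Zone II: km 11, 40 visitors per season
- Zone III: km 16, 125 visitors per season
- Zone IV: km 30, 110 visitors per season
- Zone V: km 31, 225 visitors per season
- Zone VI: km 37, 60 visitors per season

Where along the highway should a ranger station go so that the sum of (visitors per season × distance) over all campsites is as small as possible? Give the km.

x = 30

For a sum of weighted absolute distances on a line, the optimum is the weighted median (not the mean). Total weight W = 571; half-weight = 285.5.
Sort by position and accumulate weight:
  km 3 (Zone I, w=11) → cum 11
  km 11 (Zone II, w=40) → cum 51
  km 16 (Zone III, w=125) → cum 176
  km 30 (Zone IV, w=110) → cum 286  ≥ 285.5 → median here
  km 31 (Zone V, w=225) → cum 511
  km 37 (Zone VI, w=60) → cum 571
Optimal location: km 30.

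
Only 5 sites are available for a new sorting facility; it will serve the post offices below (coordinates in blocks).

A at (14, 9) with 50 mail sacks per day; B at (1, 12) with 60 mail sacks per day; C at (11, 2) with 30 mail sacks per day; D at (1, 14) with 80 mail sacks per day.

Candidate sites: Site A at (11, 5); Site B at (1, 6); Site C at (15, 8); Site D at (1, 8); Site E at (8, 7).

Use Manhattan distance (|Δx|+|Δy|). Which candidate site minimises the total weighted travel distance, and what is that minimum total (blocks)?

Total weighted distance at each candidate:
  Site A (11, 5): total = 2980
  Site B (1, 6): total = 2220
  Site C (15, 8): total = 3080
  Site D (1, 8): total = 1900
  Site E (8, 7): total = 2480
Minimum is at Site D with total 1900 blocks.

Site D, total 1900 blocks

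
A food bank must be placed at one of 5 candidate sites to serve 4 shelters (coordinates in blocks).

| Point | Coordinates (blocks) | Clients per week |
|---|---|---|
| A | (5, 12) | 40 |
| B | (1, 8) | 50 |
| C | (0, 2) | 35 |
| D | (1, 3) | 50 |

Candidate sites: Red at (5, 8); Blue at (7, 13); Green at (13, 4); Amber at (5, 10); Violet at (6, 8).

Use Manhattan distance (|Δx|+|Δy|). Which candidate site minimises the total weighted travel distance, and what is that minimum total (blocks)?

Total weighted distance at each candidate:
  Red (5, 8): total = 1195
  Blue (7, 13): total = 2100
  Green (13, 4): total = 2615
  Amber (5, 10): total = 1385
  Violet (6, 8): total = 1370
Minimum is at Red with total 1195 blocks.

Red, total 1195 blocks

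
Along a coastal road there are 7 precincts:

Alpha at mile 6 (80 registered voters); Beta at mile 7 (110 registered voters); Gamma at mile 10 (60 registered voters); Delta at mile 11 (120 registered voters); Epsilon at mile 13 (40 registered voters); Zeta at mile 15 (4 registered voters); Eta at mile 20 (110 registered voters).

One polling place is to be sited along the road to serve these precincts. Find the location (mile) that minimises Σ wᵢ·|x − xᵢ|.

For a sum of weighted absolute distances on a line, the optimum is the weighted median (not the mean). Total weight W = 524; half-weight = 262.
Sort by position and accumulate weight:
  mile 6 (Alpha, w=80) → cum 80
  mile 7 (Beta, w=110) → cum 190
  mile 10 (Gamma, w=60) → cum 250
  mile 11 (Delta, w=120) → cum 370  ≥ 262 → median here
  mile 13 (Epsilon, w=40) → cum 410
  mile 15 (Zeta, w=4) → cum 414
  mile 20 (Eta, w=110) → cum 524
Optimal location: mile 11.

x = 11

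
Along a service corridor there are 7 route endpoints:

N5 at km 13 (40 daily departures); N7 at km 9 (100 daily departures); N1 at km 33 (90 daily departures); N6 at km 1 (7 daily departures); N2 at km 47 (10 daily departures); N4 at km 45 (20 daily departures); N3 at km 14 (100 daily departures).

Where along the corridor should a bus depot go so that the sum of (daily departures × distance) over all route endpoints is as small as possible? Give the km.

x = 14

For a sum of weighted absolute distances on a line, the optimum is the weighted median (not the mean). Total weight W = 367; half-weight = 183.5.
Sort by position and accumulate weight:
  km 1 (N6, w=7) → cum 7
  km 9 (N7, w=100) → cum 107
  km 13 (N5, w=40) → cum 147
  km 14 (N3, w=100) → cum 247  ≥ 183.5 → median here
  km 33 (N1, w=90) → cum 337
  km 45 (N4, w=20) → cum 357
  km 47 (N2, w=10) → cum 367
Optimal location: km 14.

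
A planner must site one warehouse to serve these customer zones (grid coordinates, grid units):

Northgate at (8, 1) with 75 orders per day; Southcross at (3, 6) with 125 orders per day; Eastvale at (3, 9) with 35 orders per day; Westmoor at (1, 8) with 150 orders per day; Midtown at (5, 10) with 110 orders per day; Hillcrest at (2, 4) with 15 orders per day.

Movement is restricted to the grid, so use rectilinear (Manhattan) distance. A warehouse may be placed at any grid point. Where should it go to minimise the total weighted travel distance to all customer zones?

(3, 8)

Manhattan distance separates: Σwᵢ(|x−xᵢ|+|y−yᵢ|) = Σwᵢ|x−xᵢ| + Σwᵢ|y−yᵢ|, so x and y are optimised independently as 1-D weighted medians.
Total weight W = 510; half = 255.
x-coordinate, sorted with cumulative weight:
  x=1 (Westmoor, w=150) cum 150
  x=2 (Hillcrest, w=15) cum 165
  x=3 (Southcross, w=125) cum 290  ← median
  x=3 (Eastvale, w=35) cum 325
  x=5 (Midtown, w=110) cum 435
  x=8 (Northgate, w=75) cum 510
⇒ x* = 3
y-coordinate, sorted with cumulative weight:
  y=1 (Northgate, w=75) cum 75
  y=4 (Hillcrest, w=15) cum 90
  y=6 (Southcross, w=125) cum 215
  y=8 (Westmoor, w=150) cum 365  ← median
  y=9 (Eastvale, w=35) cum 400
  y=10 (Midtown, w=110) cum 510
⇒ y* = 8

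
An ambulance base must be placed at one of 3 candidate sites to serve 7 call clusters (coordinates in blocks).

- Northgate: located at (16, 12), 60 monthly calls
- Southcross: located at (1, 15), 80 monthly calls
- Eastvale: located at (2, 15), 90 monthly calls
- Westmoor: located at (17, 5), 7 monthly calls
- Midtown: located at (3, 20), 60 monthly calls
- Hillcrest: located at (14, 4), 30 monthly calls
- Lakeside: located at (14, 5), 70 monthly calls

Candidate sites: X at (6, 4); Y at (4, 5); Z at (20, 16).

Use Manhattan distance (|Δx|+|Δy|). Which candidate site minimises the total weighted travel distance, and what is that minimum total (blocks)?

Y, total 5341 blocks

Total weighted distance at each candidate:
  X (6, 4): total = 5804
  Y (4, 5): total = 5341
  Z (20, 16): total = 6878
Minimum is at Y with total 5341 blocks.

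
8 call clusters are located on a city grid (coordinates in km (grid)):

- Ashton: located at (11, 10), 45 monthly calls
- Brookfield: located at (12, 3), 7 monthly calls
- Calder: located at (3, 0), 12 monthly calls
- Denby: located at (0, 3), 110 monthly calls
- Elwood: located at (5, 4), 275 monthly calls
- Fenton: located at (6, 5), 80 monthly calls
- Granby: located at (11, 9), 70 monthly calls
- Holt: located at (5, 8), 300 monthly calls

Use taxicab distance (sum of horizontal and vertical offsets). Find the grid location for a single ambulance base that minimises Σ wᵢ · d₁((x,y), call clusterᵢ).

Manhattan distance separates: Σwᵢ(|x−xᵢ|+|y−yᵢ|) = Σwᵢ|x−xᵢ| + Σwᵢ|y−yᵢ|, so x and y are optimised independently as 1-D weighted medians.
Total weight W = 899; half = 449.5.
x-coordinate, sorted with cumulative weight:
  x=0 (Denby, w=110) cum 110
  x=3 (Calder, w=12) cum 122
  x=5 (Elwood, w=275) cum 397
  x=5 (Holt, w=300) cum 697  ← median
  x=6 (Fenton, w=80) cum 777
  x=11 (Ashton, w=45) cum 822
  x=11 (Granby, w=70) cum 892
  x=12 (Brookfield, w=7) cum 899
⇒ x* = 5
y-coordinate, sorted with cumulative weight:
  y=0 (Calder, w=12) cum 12
  y=3 (Brookfield, w=7) cum 19
  y=3 (Denby, w=110) cum 129
  y=4 (Elwood, w=275) cum 404
  y=5 (Fenton, w=80) cum 484  ← median
  y=8 (Holt, w=300) cum 784
  y=9 (Granby, w=70) cum 854
  y=10 (Ashton, w=45) cum 899
⇒ y* = 5

(5, 5)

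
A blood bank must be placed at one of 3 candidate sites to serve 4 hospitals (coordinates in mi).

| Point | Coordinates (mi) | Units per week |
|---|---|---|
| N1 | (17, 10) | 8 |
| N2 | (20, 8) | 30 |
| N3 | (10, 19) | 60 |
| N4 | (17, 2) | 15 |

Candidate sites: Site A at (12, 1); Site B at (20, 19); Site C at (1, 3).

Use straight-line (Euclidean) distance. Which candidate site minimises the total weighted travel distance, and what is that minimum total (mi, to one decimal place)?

Total weighted distance at each candidate:
  Site A (12, 1): total = 1564.4
  Site B (20, 19): total = 1264.8
  Site C (1, 3): total = 2071.0
Minimum is at Site B with total 1264.8 mi.

Site B, total 1264.8 mi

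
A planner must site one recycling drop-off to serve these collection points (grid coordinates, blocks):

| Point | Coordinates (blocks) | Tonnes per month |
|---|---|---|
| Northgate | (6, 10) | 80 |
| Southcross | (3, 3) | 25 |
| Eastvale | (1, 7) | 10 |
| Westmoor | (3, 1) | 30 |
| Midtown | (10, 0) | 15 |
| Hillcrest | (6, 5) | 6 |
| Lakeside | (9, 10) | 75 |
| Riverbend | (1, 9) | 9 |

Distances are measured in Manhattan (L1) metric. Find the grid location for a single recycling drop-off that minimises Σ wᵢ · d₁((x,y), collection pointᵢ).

Manhattan distance separates: Σwᵢ(|x−xᵢ|+|y−yᵢ|) = Σwᵢ|x−xᵢ| + Σwᵢ|y−yᵢ|, so x and y are optimised independently as 1-D weighted medians.
Total weight W = 250; half = 125.
x-coordinate, sorted with cumulative weight:
  x=1 (Eastvale, w=10) cum 10
  x=1 (Riverbend, w=9) cum 19
  x=3 (Southcross, w=25) cum 44
  x=3 (Westmoor, w=30) cum 74
  x=6 (Northgate, w=80) cum 154  ← median
  x=6 (Hillcrest, w=6) cum 160
  x=9 (Lakeside, w=75) cum 235
  x=10 (Midtown, w=15) cum 250
⇒ x* = 6
y-coordinate, sorted with cumulative weight:
  y=0 (Midtown, w=15) cum 15
  y=1 (Westmoor, w=30) cum 45
  y=3 (Southcross, w=25) cum 70
  y=5 (Hillcrest, w=6) cum 76
  y=7 (Eastvale, w=10) cum 86
  y=9 (Riverbend, w=9) cum 95
  y=10 (Northgate, w=80) cum 175  ← median
  y=10 (Lakeside, w=75) cum 250
⇒ y* = 10

(6, 10)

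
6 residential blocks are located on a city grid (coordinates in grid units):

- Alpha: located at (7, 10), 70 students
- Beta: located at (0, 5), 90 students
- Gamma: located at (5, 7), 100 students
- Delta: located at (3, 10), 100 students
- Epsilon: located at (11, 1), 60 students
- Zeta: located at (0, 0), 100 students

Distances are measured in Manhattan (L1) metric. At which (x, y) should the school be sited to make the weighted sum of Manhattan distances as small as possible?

(3, 7)

Manhattan distance separates: Σwᵢ(|x−xᵢ|+|y−yᵢ|) = Σwᵢ|x−xᵢ| + Σwᵢ|y−yᵢ|, so x and y are optimised independently as 1-D weighted medians.
Total weight W = 520; half = 260.
x-coordinate, sorted with cumulative weight:
  x=0 (Beta, w=90) cum 90
  x=0 (Zeta, w=100) cum 190
  x=3 (Delta, w=100) cum 290  ← median
  x=5 (Gamma, w=100) cum 390
  x=7 (Alpha, w=70) cum 460
  x=11 (Epsilon, w=60) cum 520
⇒ x* = 3
y-coordinate, sorted with cumulative weight:
  y=0 (Zeta, w=100) cum 100
  y=1 (Epsilon, w=60) cum 160
  y=5 (Beta, w=90) cum 250
  y=7 (Gamma, w=100) cum 350  ← median
  y=10 (Alpha, w=70) cum 420
  y=10 (Delta, w=100) cum 520
⇒ y* = 7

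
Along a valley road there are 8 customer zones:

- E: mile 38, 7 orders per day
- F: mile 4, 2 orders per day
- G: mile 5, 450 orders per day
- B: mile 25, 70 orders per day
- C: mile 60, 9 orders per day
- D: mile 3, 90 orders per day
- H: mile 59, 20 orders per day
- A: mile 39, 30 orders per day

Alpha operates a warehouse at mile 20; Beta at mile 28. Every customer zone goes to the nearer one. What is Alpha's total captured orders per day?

542

The indifferent point is the midpoint (20+28)/2 = 24; customer zones left of it (closer to Alpha at 20) go to Alpha, those right go to Beta.
  D at 3 (w=90) → Alpha
  F at 4 (w=2) → Alpha
  G at 5 (w=450) → Alpha
  B at 25 (w=70) → Beta
  E at 38 (w=7) → Beta
  A at 39 (w=30) → Beta
  H at 59 (w=20) → Beta
  C at 60 (w=9) → Beta
Alpha captures 542; Beta captures 136.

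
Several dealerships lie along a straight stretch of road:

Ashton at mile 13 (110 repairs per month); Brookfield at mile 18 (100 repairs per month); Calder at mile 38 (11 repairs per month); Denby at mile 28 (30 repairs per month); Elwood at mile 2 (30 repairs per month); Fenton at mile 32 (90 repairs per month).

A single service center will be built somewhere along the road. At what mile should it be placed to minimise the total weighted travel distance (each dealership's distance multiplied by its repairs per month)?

For a sum of weighted absolute distances on a line, the optimum is the weighted median (not the mean). Total weight W = 371; half-weight = 185.5.
Sort by position and accumulate weight:
  mile 2 (Elwood, w=30) → cum 30
  mile 13 (Ashton, w=110) → cum 140
  mile 18 (Brookfield, w=100) → cum 240  ≥ 185.5 → median here
  mile 28 (Denby, w=30) → cum 270
  mile 32 (Fenton, w=90) → cum 360
  mile 38 (Calder, w=11) → cum 371
Optimal location: mile 18.

x = 18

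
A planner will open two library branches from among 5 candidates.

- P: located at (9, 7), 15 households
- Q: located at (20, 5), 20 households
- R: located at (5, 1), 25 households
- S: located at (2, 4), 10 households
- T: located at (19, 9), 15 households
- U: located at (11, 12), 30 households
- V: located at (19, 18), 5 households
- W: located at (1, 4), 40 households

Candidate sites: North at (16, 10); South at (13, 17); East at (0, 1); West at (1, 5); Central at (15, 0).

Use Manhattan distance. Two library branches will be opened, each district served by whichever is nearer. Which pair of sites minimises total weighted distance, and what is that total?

{North, West}, total 915

Evaluate every pair (each demand assigned to the nearer of the two):
  {North, West}: total = 915
  {North, East}: total = 990
  {South, West}: total = 1245
  {South, East}: total = 1380
  {West, Central}: total = 1395
  {East, Central}: total = 1515
  {East, West}: total = 1710
  {North, Central}: total = 1820
  {South, Central}: total = 2000
  {North, South}: total = 2175
Best pair: {North, West} with total 915.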